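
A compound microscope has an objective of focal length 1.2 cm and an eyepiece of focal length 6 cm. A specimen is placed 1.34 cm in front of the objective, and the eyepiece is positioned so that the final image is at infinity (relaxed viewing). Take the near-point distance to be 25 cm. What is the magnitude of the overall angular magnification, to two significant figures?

36

Objective: 1/d_i = 1/f_obj - 1/d_o = 1/1.2 - 1/1.34 = 0.08706 cm^-1, so d_i = 11.486 cm.
m_obj = -d_i/d_o = -11.486/1.34 = -8.571.
Eyepiece angular magnification (image at infinity): M_eye = D/f_e = 25/6 = 4.167.
Overall M = m_obj x M_eye = (-8.571)(4.167) = -35.71.
|M| = 35.71.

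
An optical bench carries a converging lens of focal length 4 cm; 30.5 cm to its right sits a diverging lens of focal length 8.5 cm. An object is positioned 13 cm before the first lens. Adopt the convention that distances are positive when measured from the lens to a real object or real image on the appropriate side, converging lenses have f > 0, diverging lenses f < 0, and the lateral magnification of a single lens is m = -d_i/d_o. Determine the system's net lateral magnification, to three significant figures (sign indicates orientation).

-0.114

Lens 1: 1/d_i1 = 1/f_1 - 1/d_o1 = 1/4 - 1/13 = 0.17308 cm^-1, so d_i1 = 5.778 cm.
m_1 = -(5.778)/13 = -0.4444.
That image sits 24.722 cm in front of the second lens, so d_o2 = 24.722 cm.
Lens 2: 1/d_i2 = 1/f_2 - 1/d_o2 = 1/(-8.5) - 1/(24.722) = -0.15810 cm^-1, so d_i2 = -6.325 cm.
m_2 = -(-6.325)/(24.722) = 0.2559.
The system's lateral magnification is m_1 m_2 = (-0.4444)(0.2559) = -0.1137.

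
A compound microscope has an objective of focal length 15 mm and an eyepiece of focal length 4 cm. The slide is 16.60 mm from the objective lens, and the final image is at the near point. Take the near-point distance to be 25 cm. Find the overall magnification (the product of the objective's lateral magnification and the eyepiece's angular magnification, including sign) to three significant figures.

Convert to cm: f_obj = 15 mm = 1.5 cm; d_o = 16.60 mm = 1.66 cm.
Objective: 1/d_i = 1/f_obj - 1/d_o = 1/1.5 - 1/1.66 = 0.06426 cm^-1, so d_i = 15.563 cm.
m_obj = -d_i/d_o = -15.563/1.66 = -9.375.
Eyepiece angular magnification (image at near point): M_eye = 1 + D/f_e = 1 + 25/4 = 7.250.
Overall M = m_obj x M_eye = (-9.375)(7.250) = -67.97.

-68.0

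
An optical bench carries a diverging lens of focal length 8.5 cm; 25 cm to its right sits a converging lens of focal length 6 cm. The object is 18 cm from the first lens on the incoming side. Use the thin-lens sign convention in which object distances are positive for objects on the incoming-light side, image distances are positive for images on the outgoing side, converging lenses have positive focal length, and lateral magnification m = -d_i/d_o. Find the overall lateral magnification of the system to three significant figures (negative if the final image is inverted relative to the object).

-0.0777

Applying the thin-lens equation to the first lens, 1/(-8.5) = 1/18 + 1/d_i1, which gives d_i1 = -5.774 cm.
Its lateral magnification is m_1 = -d_i1/d_o1 = -(-5.774)/18 = 0.3208.
With d_i1 < 0 the first image is virtual and lies on the object side; the object distance for lens 2 is d_o2 = 25 - (-5.774) = 30.774 cm.
Applying the thin-lens equation again with f_2 = 6 cm and d_o2 = 30.774 cm gives d_i2 = 7.453 cm.
m_2 = -(7.453)/(30.774) = -0.2422.
Overall magnification: m = m_1 m_2 = -0.0777.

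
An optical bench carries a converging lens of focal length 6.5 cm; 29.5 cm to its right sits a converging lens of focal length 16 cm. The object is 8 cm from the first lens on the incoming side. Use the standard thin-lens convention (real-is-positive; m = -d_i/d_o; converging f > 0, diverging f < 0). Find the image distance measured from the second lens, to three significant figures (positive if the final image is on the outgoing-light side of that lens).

Lens 1: 1/d_i1 = 1/f_1 - 1/d_o1 = 1/6.5 - 1/8 = 0.02885 cm^-1, so d_i1 = 34.667 cm.
This image would form 34.667 cm past lens 1, i.e. 5.167 cm beyond lens 2, so it is a virtual object for lens 2: d_o2 = 29.5 - 34.667 = -5.167 cm.
Lens 2: 1/d_i2 = 1/f_2 - 1/d_o2 = 1/16 - 1/(-5.167) = 0.25605 cm^-1, so d_i2 = 3.906 cm.

3.91 cm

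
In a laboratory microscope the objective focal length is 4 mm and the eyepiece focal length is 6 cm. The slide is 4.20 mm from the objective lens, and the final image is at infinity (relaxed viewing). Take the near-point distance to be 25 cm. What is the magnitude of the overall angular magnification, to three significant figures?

83.3

Convert to cm: f_obj = 4 mm = 0.4 cm; d_o = 4.20 mm = 0.42 cm.
Objective: 1/d_i = 1/f_obj - 1/d_o = 1/0.4 - 1/0.42 = 0.11905 cm^-1, so d_i = 8.400 cm.
m_obj = -d_i/d_o = -8.400/0.42 = -20.000.
Eyepiece angular magnification (image at infinity): M_eye = D/f_e = 25/6 = 4.167.
Overall M = m_obj x M_eye = (-20.000)(4.167) = -83.33.
|M| = 83.33.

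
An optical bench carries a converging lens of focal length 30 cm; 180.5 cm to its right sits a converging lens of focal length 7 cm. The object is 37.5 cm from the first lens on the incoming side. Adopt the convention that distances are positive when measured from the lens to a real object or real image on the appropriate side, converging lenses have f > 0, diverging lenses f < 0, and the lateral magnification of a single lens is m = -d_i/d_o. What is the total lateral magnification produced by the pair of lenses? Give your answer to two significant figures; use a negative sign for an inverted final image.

Lens 1: 1/d_i1 = 1/f_1 - 1/d_o1 = 1/30 - 1/37.5 = 0.00667 cm^-1, so d_i1 = 150.000 cm.
m_1 = -(150.000)/37.5 = -4.0000.
The intermediate image is 150.000 cm to the right of lens 1, so d_o2 = L - d_i1 = 180.5 - 150.000 = 30.500 cm.
Lens 2: 1/d_i2 = 1/f_2 - 1/d_o2 = 1/7 - 1/(30.500) = 0.11007 cm^-1, so d_i2 = 9.085 cm.
m_2 = -(9.085)/(30.500) = -0.2979.
The system's lateral magnification is m_1 m_2 = (-4.0000)(-0.2979) = 1.1915.

1.2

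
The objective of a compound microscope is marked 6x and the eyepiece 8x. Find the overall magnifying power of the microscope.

The overall magnification of a compound microscope is the product of the objective and eyepiece magnifications:
M = M_obj x M_eye = 6 x 8 = 48.

48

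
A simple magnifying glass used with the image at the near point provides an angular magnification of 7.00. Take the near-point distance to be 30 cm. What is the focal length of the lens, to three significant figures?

For the image at the near point, M = 1 + D/f.
f = D/(M - 1) = 30/(7.0 - 1) = 5.000 cm.

5.00 cm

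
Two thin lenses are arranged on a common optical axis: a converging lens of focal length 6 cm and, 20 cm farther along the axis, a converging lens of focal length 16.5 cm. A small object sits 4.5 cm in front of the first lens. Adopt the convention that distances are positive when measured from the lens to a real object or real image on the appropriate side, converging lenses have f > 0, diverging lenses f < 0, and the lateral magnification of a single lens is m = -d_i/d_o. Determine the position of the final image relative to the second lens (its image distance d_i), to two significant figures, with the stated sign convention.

Applying the thin-lens equation to the first lens, 1/6 = 1/4.5 + 1/d_i1, which gives d_i1 = -18.000 cm.
The intermediate image is virtual, 18.000 cm to the left of lens 1, so d_o2 = L - d_i1 = 20 - (-18.000) = 38.000 cm.
Applying the thin-lens equation again with f_2 = 16.5 cm and d_o2 = 38.000 cm gives d_i2 = 29.163 cm.

29 cm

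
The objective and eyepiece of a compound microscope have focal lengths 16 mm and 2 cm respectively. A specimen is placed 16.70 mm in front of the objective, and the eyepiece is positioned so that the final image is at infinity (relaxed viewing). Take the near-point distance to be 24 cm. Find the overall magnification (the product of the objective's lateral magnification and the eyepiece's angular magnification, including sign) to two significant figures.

-270

Convert to cm: f_obj = 16 mm = 1.6 cm; d_o = 16.70 mm = 1.67 cm.
Objective: 1/d_i = 1/f_obj - 1/d_o = 1/1.6 - 1/1.67 = 0.02620 cm^-1, so d_i = 38.171 cm.
m_obj = -d_i/d_o = -38.171/1.67 = -22.857.
Eyepiece angular magnification (image at infinity): M_eye = D/f_e = 24/2 = 12.000.
Overall M = m_obj x M_eye = (-22.857)(12.000) = -274.29.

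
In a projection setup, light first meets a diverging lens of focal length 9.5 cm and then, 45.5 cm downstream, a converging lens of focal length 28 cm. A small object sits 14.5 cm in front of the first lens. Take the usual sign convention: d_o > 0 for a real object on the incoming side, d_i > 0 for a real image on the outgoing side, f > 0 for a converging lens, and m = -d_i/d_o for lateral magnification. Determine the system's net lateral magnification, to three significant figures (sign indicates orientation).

Lens 1: 1/d_i1 = 1/f_1 - 1/d_o1 = 1/(-9.5) - 1/14.5 = -0.17423 cm^-1, so d_i1 = -5.740 cm.
m_1 = -(-5.740)/14.5 = 0.3958.
With d_i1 < 0 the first image is virtual and lies on the object side; the object distance for lens 2 is d_o2 = 45.5 - (-5.740) = 51.240 cm.
Lens 2: 1/d_i2 = 1/f_2 - 1/d_o2 = 1/28 - 1/(51.240) = 0.01620 cm^-1, so d_i2 = 61.736 cm.
m_2 = -(61.736)/(51.240) = -1.2048.
Total m = m_1 x m_2 = (0.3958)(-1.2048) = -0.4769.

-0.477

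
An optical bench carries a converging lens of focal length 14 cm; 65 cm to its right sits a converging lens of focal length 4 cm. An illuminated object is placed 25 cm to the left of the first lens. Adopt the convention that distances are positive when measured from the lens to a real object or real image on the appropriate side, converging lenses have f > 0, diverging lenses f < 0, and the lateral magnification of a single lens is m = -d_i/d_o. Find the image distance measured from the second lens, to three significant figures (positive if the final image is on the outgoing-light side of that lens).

First lens: d_i1 = 1/(1/14 - 1/25) = 31.818 cm.
The intermediate image is 31.818 cm to the right of lens 1, so d_o2 = L - d_i1 = 65 - 31.818 = 33.182 cm.
Second lens: d_i2 = 1/(1/4 - 1/(33.182)) = 4.548 cm.

4.55 cm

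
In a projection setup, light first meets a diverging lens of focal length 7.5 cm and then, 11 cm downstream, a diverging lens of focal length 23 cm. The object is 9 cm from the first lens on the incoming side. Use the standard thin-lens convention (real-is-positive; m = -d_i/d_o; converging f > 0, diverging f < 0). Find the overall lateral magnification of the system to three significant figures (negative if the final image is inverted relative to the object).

Lens 1: 1/d_i1 = 1/f_1 - 1/d_o1 = 1/(-7.5) - 1/9 = -0.24444 cm^-1, so d_i1 = -4.091 cm.
m_1 = -(-4.091)/9 = 0.4545.
The intermediate image is virtual, 4.091 cm to the left of lens 1, so d_o2 = L - d_i1 = 11 - (-4.091) = 15.091 cm.
Lens 2: 1/d_i2 = 1/f_2 - 1/d_o2 = 1/(-23) - 1/(15.091) = -0.10974 cm^-1, so d_i2 = -9.112 cm.
m_2 = -(-9.112)/(15.091) = 0.6038.
Overall magnification: m = m_1 m_2 = 0.2745.

0.274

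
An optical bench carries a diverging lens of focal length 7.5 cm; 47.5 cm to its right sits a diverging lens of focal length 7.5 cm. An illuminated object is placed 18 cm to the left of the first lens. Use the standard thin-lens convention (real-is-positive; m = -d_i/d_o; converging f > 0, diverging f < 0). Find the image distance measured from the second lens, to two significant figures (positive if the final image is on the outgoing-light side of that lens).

-6.6 cm

Applying the thin-lens equation to the first lens, 1/(-7.5) = 1/18 + 1/d_i1, which gives d_i1 = -5.294 cm.
With d_i1 < 0 the first image is virtual and lies on the object side; the object distance for lens 2 is d_o2 = 47.5 - (-5.294) = 52.794 cm.
Applying the thin-lens equation again with f_2 = -7.5 cm and d_o2 = 52.794 cm gives d_i2 = -6.567 cm.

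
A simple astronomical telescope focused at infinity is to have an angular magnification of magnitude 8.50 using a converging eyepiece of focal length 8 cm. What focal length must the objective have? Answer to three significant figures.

68.0 cm

|M| = f_obj/|f_eye|, so f_obj = |M| x |f_eye| = 8.5 x 8 = 68.000 cm.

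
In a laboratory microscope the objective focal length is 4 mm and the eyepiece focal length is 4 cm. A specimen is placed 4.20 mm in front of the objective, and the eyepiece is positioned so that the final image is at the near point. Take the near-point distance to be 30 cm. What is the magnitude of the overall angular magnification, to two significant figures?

Convert to cm: f_obj = 4 mm = 0.4 cm; d_o = 4.20 mm = 0.42 cm.
Objective: 1/d_i = 1/f_obj - 1/d_o = 1/0.4 - 1/0.42 = 0.11905 cm^-1, so d_i = 8.400 cm.
m_obj = -d_i/d_o = -8.400/0.42 = -20.000.
Eyepiece angular magnification (image at near point): M_eye = 1 + D/f_e = 1 + 30/4 = 8.500.
Overall M = m_obj x M_eye = (-20.000)(8.500) = -170.00.
|M| = 170.00.

170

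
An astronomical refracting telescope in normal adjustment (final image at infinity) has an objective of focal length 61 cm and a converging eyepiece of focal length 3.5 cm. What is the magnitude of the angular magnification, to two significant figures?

17

|M| = f_obj/|f_eye| = 61/3.5 = 17.429.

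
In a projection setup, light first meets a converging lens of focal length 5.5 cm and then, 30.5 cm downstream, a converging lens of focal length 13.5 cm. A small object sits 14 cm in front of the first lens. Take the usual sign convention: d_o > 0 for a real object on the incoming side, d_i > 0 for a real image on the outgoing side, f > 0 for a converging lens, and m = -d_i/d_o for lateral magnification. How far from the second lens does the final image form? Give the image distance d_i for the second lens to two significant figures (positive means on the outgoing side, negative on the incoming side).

First lens: d_i1 = 1/(1/5.5 - 1/14) = 9.059 cm.
Object distance for lens 2: d_o2 = 30.5 - 9.059 = 21.441 cm.
Second lens: d_i2 = 1/(1/13.5 - 1/(21.441)) = 36.450 cm.

36 cm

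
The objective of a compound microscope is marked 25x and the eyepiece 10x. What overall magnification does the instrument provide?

The overall magnification of a compound microscope is the product of the objective and eyepiece magnifications:
M = M_obj x M_eye = 25 x 10 = 250.

250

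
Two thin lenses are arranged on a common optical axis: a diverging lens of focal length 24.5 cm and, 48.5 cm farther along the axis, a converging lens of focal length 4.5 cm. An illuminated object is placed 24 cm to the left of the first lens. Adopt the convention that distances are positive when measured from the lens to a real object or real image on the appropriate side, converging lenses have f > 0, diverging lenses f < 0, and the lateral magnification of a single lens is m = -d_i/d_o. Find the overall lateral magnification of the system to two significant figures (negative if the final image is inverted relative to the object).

First lens: d_i1 = 1/(1/(-24.5) - 1/24) = -12.124 cm.
m_1 = -(-12.124)/24 = 0.5052.
With d_i1 < 0 the first image is virtual and lies on the object side; the object distance for lens 2 is d_o2 = 48.5 - (-12.124) = 60.624 cm.
Second lens: d_i2 = 1/(1/4.5 - 1/(60.624)) = 4.861 cm.
m_2 = -(4.861)/(60.624) = -0.0802.
Total m = m_1 x m_2 = (0.5052)(-0.0802) = -0.0405.

-0.041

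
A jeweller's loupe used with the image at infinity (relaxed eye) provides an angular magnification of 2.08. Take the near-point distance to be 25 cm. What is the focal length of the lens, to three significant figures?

12.0 cm

For the image at infinity, M = D/f.
f = D/M = 25/2.08 = 12.019 cm.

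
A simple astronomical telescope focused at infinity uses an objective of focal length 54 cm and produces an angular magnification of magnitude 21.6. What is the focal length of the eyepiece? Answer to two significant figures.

|M| = f_obj/f_eye, so f_eye = f_obj/|M| = 54/21.6 = 2.500 cm.

2.5 cm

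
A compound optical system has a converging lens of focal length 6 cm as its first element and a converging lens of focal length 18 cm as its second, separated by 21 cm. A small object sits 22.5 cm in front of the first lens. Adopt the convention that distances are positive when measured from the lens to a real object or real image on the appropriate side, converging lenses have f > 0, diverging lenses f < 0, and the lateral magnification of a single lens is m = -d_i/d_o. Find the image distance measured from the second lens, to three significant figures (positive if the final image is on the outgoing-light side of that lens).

Applying the thin-lens equation to the first lens, 1/6 = 1/22.5 + 1/d_i1, which gives d_i1 = 8.182 cm.
Object distance for lens 2: d_o2 = 21 - 8.182 = 12.818 cm.
Applying the thin-lens equation again with f_2 = 18 cm and d_o2 = 12.818 cm gives d_i2 = -44.526 cm.

-44.5 cm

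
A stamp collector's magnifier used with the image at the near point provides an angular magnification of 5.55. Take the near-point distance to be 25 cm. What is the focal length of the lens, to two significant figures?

5.5 cm

For the image at the near point, M = 1 + D/f.
f = D/(M - 1) = 25/(5.55 - 1) = 5.495 cm.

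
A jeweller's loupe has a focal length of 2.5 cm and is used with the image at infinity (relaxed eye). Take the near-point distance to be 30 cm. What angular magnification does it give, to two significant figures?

12

M = D/f = 30/2.5 = 12.000.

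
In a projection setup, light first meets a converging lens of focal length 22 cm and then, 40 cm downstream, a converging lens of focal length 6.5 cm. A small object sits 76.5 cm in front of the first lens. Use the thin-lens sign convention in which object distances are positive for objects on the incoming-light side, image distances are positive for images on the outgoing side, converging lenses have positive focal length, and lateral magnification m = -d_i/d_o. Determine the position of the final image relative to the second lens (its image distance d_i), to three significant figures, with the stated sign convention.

22.6 cm

Lens 1: 1/d_i1 = 1/f_1 - 1/d_o1 = 1/22 - 1/76.5 = 0.03238 cm^-1, so d_i1 = 30.881 cm.
That image sits 9.119 cm in front of the second lens, so d_o2 = 9.119 cm.
Lens 2: 1/d_i2 = 1/f_2 - 1/d_o2 = 1/6.5 - 1/(9.119) = 0.04419 cm^-1, so d_i2 = 22.630 cm.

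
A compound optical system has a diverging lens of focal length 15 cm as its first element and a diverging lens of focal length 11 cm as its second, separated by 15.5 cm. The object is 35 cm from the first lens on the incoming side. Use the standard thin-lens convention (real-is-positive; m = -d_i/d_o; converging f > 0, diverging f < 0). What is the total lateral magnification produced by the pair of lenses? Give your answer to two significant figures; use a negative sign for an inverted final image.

0.089

First lens: d_i1 = 1/(1/(-15) - 1/35) = -10.500 cm.
m_1 = -(-10.500)/35 = 0.3000.
The intermediate image is virtual, 10.500 cm to the left of lens 1, so d_o2 = L - d_i1 = 15.5 - (-10.500) = 26.000 cm.
Second lens: d_i2 = 1/(1/(-11) - 1/(26.000)) = -7.730 cm.
m_2 = -(-7.730)/(26.000) = 0.2973.
Total m = m_1 x m_2 = (0.3000)(0.2973) = 0.0892.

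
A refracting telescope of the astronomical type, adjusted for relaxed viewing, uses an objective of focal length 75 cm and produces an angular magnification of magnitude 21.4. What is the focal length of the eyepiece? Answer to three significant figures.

3.50 cm

|M| = f_obj/f_eye, so f_eye = f_obj/|M| = 75/21.4 = 3.505 cm.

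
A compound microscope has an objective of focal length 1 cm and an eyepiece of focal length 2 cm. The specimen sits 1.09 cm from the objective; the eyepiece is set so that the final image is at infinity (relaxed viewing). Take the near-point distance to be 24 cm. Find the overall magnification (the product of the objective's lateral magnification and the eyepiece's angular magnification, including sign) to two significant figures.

-130

Objective: 1/d_i = 1/f_obj - 1/d_o = 1/1 - 1/1.09 = 0.08257 cm^-1, so d_i = 12.111 cm.
m_obj = -d_i/d_o = -12.111/1.09 = -11.111.
Eyepiece angular magnification (image at infinity): M_eye = D/f_e = 24/2 = 12.000.
Overall M = m_obj x M_eye = (-11.111)(12.000) = -133.33.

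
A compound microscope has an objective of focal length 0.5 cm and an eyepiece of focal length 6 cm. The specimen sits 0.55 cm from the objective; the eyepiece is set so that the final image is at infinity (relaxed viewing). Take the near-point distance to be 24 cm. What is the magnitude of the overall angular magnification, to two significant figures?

40

Objective: 1/d_i = 1/f_obj - 1/d_o = 1/0.5 - 1/0.55 = 0.18182 cm^-1, so d_i = 5.500 cm.
m_obj = -d_i/d_o = -5.500/0.55 = -10.000.
Eyepiece angular magnification (image at infinity): M_eye = D/f_e = 24/6 = 4.000.
Overall M = m_obj x M_eye = (-10.000)(4.000) = -40.00.
|M| = 40.00.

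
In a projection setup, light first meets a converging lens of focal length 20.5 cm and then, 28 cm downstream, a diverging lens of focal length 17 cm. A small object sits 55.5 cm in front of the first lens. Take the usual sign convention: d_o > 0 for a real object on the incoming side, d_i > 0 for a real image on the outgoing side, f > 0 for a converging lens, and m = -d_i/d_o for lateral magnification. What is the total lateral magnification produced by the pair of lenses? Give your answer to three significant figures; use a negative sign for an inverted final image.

-0.797

Applying the thin-lens equation to the first lens, 1/20.5 = 1/55.5 + 1/d_i1, which gives d_i1 = 32.507 cm.
Its lateral magnification is m_1 = -d_i1/d_o1 = -(32.507)/55.5 = -0.5857.
This image would form 32.507 cm past lens 1, i.e. 4.507 cm beyond lens 2, so it is a virtual object for lens 2: d_o2 = 28 - 32.507 = -4.507 cm.
Applying the thin-lens equation again with f_2 = -17 cm and d_o2 = -4.507 cm gives d_i2 = 6.133 cm.
m_2 = -(6.133)/(-4.507) = 1.3608.
Overall magnification: m = m_1 m_2 = -0.7970.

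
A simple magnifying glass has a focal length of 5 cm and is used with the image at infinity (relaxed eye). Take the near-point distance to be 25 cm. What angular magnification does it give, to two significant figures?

5.0

M = D/f = 25/5 = 5.000.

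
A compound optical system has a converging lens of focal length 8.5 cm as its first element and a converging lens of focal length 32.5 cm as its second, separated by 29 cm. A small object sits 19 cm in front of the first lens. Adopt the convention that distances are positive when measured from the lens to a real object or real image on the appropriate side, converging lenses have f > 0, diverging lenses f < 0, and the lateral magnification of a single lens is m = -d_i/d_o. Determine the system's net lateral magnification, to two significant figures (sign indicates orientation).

Lens 1: 1/d_i1 = 1/f_1 - 1/d_o1 = 1/8.5 - 1/19 = 0.06502 cm^-1, so d_i1 = 15.381 cm.
m_1 = -(15.381)/19 = -0.8095.
That image sits 13.619 cm in front of the second lens, so d_o2 = 13.619 cm.
Lens 2: 1/d_i2 = 1/f_2 - 1/d_o2 = 1/32.5 - 1/(13.619) = -0.04266 cm^-1, so d_i2 = -23.443 cm.
m_2 = -(-23.443)/(13.619) = 1.7213.
Overall magnification: m = m_1 m_2 = -1.3934.

-1.4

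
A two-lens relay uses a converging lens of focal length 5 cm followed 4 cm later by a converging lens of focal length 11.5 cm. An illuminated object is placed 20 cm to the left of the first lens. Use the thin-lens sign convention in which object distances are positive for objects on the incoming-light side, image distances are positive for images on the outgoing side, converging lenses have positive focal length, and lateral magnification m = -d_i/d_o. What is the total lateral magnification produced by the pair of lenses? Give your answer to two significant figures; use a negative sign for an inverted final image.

Lens 1: 1/d_i1 = 1/f_1 - 1/d_o1 = 1/5 - 1/20 = 0.15000 cm^-1, so d_i1 = 6.667 cm.
m_1 = -(6.667)/20 = -0.3333.
Since 6.667 cm > 4 cm, the first image lies past the second lens and serves as a virtual object: d_o2 = L - d_i1 = -2.667 cm.
Lens 2: 1/d_i2 = 1/f_2 - 1/d_o2 = 1/11.5 - 1/(-2.667) = 0.46196 cm^-1, so d_i2 = 2.165 cm.
m_2 = -(2.165)/(-2.667) = 0.8118.
Total m = m_1 x m_2 = (-0.3333)(0.8118) = -0.2706.

-0.27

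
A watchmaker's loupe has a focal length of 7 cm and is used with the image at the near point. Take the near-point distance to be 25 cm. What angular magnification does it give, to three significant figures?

M = 1 + D/f = 1 + 25/7 = 4.571.

4.57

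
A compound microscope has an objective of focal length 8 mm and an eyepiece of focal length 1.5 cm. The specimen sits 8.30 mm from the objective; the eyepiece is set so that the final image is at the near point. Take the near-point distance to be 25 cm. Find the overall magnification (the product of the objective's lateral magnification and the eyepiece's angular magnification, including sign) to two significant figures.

-470

Convert to cm: f_obj = 8 mm = 0.8 cm; d_o = 8.30 mm = 0.83 cm.
Objective: 1/d_i = 1/f_obj - 1/d_o = 1/0.8 - 1/0.83 = 0.04518 cm^-1, so d_i = 22.133 cm.
m_obj = -d_i/d_o = -22.133/0.83 = -26.667.
Eyepiece angular magnification (image at near point): M_eye = 1 + D/f_e = 1 + 25/1.5 = 17.667.
Overall M = m_obj x M_eye = (-26.667)(17.667) = -471.11.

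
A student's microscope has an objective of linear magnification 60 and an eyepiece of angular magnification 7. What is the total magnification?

The overall magnification of a compound microscope is the product of the objective and eyepiece magnifications:
M = M_obj x M_eye = 60 x 7 = 420.

420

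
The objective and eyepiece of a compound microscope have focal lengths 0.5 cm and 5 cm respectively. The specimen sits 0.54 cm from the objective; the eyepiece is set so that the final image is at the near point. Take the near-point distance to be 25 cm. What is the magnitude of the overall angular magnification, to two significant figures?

Objective: 1/d_i = 1/f_obj - 1/d_o = 1/0.5 - 1/0.54 = 0.14815 cm^-1, so d_i = 6.750 cm.
m_obj = -d_i/d_o = -6.750/0.54 = -12.500.
Eyepiece angular magnification (image at near point): M_eye = 1 + D/f_e = 1 + 25/5 = 6.000.
Overall M = m_obj x M_eye = (-12.500)(6.000) = -75.00.
|M| = 75.00.

75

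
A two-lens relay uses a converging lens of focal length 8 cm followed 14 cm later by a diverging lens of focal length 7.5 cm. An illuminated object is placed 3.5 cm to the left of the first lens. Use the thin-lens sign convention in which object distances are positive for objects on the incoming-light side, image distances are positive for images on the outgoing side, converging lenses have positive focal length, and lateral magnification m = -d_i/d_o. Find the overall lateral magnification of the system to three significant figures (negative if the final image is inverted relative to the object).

Applying the thin-lens equation to the first lens, 1/8 = 1/3.5 + 1/d_i1, which gives d_i1 = -6.222 cm.
Its lateral magnification is m_1 = -d_i1/d_o1 = -(-6.222)/3.5 = 1.7778.
With d_i1 < 0 the first image is virtual and lies on the object side; the object distance for lens 2 is d_o2 = 14 - (-6.222) = 20.222 cm.
Applying the thin-lens equation again with f_2 = -7.5 cm and d_o2 = 20.222 cm gives d_i2 = -5.471 cm.
m_2 = -(-5.471)/(20.222) = 0.2705.
Overall magnification: m = m_1 m_2 = 0.4810.

0.481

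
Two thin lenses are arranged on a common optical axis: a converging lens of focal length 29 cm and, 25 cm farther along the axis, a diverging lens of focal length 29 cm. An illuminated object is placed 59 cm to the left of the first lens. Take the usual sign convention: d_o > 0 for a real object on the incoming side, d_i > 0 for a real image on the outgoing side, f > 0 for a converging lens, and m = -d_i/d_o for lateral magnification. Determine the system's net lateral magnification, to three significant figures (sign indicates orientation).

9.24

First lens: d_i1 = 1/(1/29 - 1/59) = 57.033 cm.
m_1 = -(57.033)/59 = -0.9667.
Since 57.033 cm > 25 cm, the first image lies past the second lens and serves as a virtual object: d_o2 = L - d_i1 = -32.033 cm.
Second lens: d_i2 = 1/(1/(-29) - 1/(-32.033)) = -306.253 cm.
m_2 = -(-306.253)/(-32.033) = -9.5604.
Total m = m_1 x m_2 = (-0.9667)(-9.5604) = 9.2418.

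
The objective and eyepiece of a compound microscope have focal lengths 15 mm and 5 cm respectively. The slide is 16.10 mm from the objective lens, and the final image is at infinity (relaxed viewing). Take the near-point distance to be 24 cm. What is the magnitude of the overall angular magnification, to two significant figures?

Convert to cm: f_obj = 15 mm = 1.5 cm; d_o = 16.10 mm = 1.61 cm.
Objective: 1/d_i = 1/f_obj - 1/d_o = 1/1.5 - 1/1.61 = 0.04555 cm^-1, so d_i = 21.955 cm.
m_obj = -d_i/d_o = -21.955/1.61 = -13.636.
Eyepiece angular magnification (image at infinity): M_eye = D/f_e = 24/5 = 4.800.
Overall M = m_obj x M_eye = (-13.636)(4.800) = -65.45.
|M| = 65.45.

65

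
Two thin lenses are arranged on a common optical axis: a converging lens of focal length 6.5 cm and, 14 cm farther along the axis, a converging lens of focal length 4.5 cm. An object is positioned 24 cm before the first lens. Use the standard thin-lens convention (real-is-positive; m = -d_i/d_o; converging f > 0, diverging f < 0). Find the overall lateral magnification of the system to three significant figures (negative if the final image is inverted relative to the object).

Applying the thin-lens equation to the first lens, 1/6.5 = 1/24 + 1/d_i1, which gives d_i1 = 8.914 cm.
Its lateral magnification is m_1 = -d_i1/d_o1 = -(8.914)/24 = -0.3714.
That image sits 5.086 cm in front of the second lens, so d_o2 = 5.086 cm.
Applying the thin-lens equation again with f_2 = 4.5 cm and d_o2 = 5.086 cm gives d_i2 = 39.073 cm.
m_2 = -(39.073)/(5.086) = -7.6829.
Total m = m_1 x m_2 = (-0.3714)(-7.6829) = 2.8537.

2.85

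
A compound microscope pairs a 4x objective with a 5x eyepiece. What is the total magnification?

The overall magnification of a compound microscope is the product of the objective and eyepiece magnifications:
M = M_obj x M_eye = 4 x 5 = 20.

20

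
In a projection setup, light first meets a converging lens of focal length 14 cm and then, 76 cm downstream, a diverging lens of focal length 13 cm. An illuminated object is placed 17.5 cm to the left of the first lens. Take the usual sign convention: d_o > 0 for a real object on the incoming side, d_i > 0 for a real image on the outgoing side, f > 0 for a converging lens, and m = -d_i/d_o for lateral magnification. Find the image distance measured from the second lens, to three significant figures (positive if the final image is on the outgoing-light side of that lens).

Applying the thin-lens equation to the first lens, 1/14 = 1/17.5 + 1/d_i1, which gives d_i1 = 70.000 cm.
The intermediate image is 70.000 cm to the right of lens 1, so d_o2 = L - d_i1 = 76 - 70.000 = 6.000 cm.
Applying the thin-lens equation again with f_2 = -13 cm and d_o2 = 6.000 cm gives d_i2 = -4.105 cm.

-4.11 cm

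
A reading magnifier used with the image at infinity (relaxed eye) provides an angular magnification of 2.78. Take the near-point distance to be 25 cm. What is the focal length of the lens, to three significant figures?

For the image at infinity, M = D/f.
f = D/M = 25/2.78 = 8.993 cm.

8.99 cm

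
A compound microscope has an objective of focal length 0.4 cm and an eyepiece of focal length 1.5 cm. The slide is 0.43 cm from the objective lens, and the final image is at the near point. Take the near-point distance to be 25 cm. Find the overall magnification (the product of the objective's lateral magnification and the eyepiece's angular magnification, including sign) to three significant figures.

-236

Objective: 1/d_i = 1/f_obj - 1/d_o = 1/0.4 - 1/0.43 = 0.17442 cm^-1, so d_i = 5.733 cm.
m_obj = -d_i/d_o = -5.733/0.43 = -13.333.
Eyepiece angular magnification (image at near point): M_eye = 1 + D/f_e = 1 + 25/1.5 = 17.667.
Overall M = m_obj x M_eye = (-13.333)(17.667) = -235.56.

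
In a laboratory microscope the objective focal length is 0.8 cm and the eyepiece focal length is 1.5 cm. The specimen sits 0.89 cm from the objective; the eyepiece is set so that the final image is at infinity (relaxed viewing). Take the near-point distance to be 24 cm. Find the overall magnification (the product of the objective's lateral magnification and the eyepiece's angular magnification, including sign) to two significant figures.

-140

Objective: 1/d_i = 1/f_obj - 1/d_o = 1/0.8 - 1/0.89 = 0.12640 cm^-1, so d_i = 7.911 cm.
m_obj = -d_i/d_o = -7.911/0.89 = -8.889.
Eyepiece angular magnification (image at infinity): M_eye = D/f_e = 24/1.5 = 16.000.
Overall M = m_obj x M_eye = (-8.889)(16.000) = -142.22.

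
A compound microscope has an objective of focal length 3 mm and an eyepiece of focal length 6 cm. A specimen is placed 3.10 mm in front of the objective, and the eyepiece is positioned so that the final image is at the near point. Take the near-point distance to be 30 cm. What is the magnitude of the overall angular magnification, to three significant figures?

180

Convert to cm: f_obj = 3 mm = 0.3 cm; d_o = 3.10 mm = 0.31 cm.
Objective: 1/d_i = 1/f_obj - 1/d_o = 1/0.3 - 1/0.31 = 0.10753 cm^-1, so d_i = 9.300 cm.
m_obj = -d_i/d_o = -9.300/0.31 = -30.000.
Eyepiece angular magnification (image at near point): M_eye = 1 + D/f_e = 1 + 30/6 = 6.000.
Overall M = m_obj x M_eye = (-30.000)(6.000) = -180.00.
|M| = 180.00.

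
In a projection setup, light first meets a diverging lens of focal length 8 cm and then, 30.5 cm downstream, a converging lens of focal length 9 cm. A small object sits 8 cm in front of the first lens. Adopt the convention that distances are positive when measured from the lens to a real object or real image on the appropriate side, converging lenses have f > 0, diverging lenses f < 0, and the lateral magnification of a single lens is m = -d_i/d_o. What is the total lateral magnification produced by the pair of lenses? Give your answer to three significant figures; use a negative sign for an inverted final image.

Applying the thin-lens equation to the first lens, 1/(-8) = 1/8 + 1/d_i1, which gives d_i1 = -4.000 cm.
Its lateral magnification is m_1 = -d_i1/d_o1 = -(-4.000)/8 = 0.5000.
With d_i1 < 0 the first image is virtual and lies on the object side; the object distance for lens 2 is d_o2 = 30.5 - (-4.000) = 34.500 cm.
Applying the thin-lens equation again with f_2 = 9 cm and d_o2 = 34.500 cm gives d_i2 = 12.176 cm.
m_2 = -(12.176)/(34.500) = -0.3529.
Total m = m_1 x m_2 = (0.5000)(-0.3529) = -0.1765.

-0.176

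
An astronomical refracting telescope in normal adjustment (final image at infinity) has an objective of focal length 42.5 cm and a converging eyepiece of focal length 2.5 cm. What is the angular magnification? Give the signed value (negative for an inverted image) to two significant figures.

M = -f_obj/f_eye = -42.5/(2.5) = -17.000.

-17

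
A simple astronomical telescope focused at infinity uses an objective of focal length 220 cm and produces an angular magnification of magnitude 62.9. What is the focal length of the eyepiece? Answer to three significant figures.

|M| = f_obj/f_eye, so f_eye = f_obj/|M| = 220/62.9 = 3.498 cm.

3.50 cm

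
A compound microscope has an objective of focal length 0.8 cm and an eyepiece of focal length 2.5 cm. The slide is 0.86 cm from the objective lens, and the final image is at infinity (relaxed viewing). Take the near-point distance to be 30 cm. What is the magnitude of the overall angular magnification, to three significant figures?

160

Objective: 1/d_i = 1/f_obj - 1/d_o = 1/0.8 - 1/0.86 = 0.08721 cm^-1, so d_i = 11.467 cm.
m_obj = -d_i/d_o = -11.467/0.86 = -13.333.
Eyepiece angular magnification (image at infinity): M_eye = D/f_e = 30/2.5 = 12.000.
Overall M = m_obj x M_eye = (-13.333)(12.000) = -160.00.
|M| = 160.00.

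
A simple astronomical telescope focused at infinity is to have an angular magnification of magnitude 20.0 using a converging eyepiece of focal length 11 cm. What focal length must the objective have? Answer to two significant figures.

220 cm

|M| = f_obj/|f_eye|, so f_obj = |M| x |f_eye| = 20.0 x 11 = 220.000 cm.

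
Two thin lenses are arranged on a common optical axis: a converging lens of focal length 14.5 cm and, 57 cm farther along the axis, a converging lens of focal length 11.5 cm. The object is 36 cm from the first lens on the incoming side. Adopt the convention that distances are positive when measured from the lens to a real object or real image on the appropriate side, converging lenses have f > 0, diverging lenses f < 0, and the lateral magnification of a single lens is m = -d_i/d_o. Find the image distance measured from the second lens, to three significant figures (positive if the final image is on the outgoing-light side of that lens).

First lens: d_i1 = 1/(1/14.5 - 1/36) = 24.279 cm.
The intermediate image is 24.279 cm to the right of lens 1, so d_o2 = L - d_i1 = 57 - 24.279 = 32.721 cm.
Second lens: d_i2 = 1/(1/11.5 - 1/(32.721)) = 17.732 cm.

17.7 cm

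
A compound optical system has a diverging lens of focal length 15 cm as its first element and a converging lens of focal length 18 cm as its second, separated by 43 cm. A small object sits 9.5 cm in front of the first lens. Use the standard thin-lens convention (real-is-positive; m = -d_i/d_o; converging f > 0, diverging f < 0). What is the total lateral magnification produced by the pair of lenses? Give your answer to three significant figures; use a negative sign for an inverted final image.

Lens 1: 1/d_i1 = 1/f_1 - 1/d_o1 = 1/(-15) - 1/9.5 = -0.17193 cm^-1, so d_i1 = -5.816 cm.
m_1 = -(-5.816)/9.5 = 0.6122.
With d_i1 < 0 the first image is virtual and lies on the object side; the object distance for lens 2 is d_o2 = 43 - (-5.816) = 48.816 cm.
Lens 2: 1/d_i2 = 1/f_2 - 1/d_o2 = 1/18 - 1/(48.816) = 0.03507 cm^-1, so d_i2 = 28.514 cm.
m_2 = -(28.514)/(48.816) = -0.5841.
The system's lateral magnification is m_1 m_2 = (0.6122)(-0.5841) = -0.3576.

-0.358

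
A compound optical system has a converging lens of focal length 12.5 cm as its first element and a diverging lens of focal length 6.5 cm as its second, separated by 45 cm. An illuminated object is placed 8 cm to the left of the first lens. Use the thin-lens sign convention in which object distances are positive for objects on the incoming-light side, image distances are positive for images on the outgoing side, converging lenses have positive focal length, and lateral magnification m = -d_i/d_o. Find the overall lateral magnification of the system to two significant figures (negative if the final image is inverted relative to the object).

Applying the thin-lens equation to the first lens, 1/12.5 = 1/8 + 1/d_i1, which gives d_i1 = -22.222 cm.
Its lateral magnification is m_1 = -d_i1/d_o1 = -(-22.222)/8 = 2.7778.
The intermediate image is virtual, 22.222 cm to the left of lens 1, so d_o2 = L - d_i1 = 45 - (-22.222) = 67.222 cm.
Applying the thin-lens equation again with f_2 = -6.5 cm and d_o2 = 67.222 cm gives d_i2 = -5.927 cm.
m_2 = -(-5.927)/(67.222) = 0.0882.
Total m = m_1 x m_2 = (2.7778)(0.0882) = 0.2449.

0.24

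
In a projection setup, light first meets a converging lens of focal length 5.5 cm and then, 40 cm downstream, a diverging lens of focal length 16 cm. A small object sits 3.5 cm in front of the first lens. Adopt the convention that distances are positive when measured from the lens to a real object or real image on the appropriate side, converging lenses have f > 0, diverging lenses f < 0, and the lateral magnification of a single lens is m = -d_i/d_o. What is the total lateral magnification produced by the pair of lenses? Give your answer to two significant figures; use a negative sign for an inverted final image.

Applying the thin-lens equation to the first lens, 1/5.5 = 1/3.5 + 1/d_i1, which gives d_i1 = -9.625 cm.
Its lateral magnification is m_1 = -d_i1/d_o1 = -(-9.625)/3.5 = 2.7500.
The intermediate image is virtual, 9.625 cm to the left of lens 1, so d_o2 = L - d_i1 = 40 - (-9.625) = 49.625 cm.
Applying the thin-lens equation again with f_2 = -16 cm and d_o2 = 49.625 cm gives d_i2 = -12.099 cm.
m_2 = -(-12.099)/(49.625) = 0.2438.
Overall magnification: m = m_1 m_2 = 0.6705.

0.67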